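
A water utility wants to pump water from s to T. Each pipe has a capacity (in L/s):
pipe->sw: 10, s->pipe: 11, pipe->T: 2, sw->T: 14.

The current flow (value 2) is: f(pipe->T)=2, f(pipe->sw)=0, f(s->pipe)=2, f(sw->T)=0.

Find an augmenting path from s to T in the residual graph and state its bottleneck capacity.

Residual along s->pipe->sw->T: s->pipe: 9, pipe->sw: 10, sw->T: 14.
Bottleneck = min = 9.

s->pipe->sw->T, bottleneck 9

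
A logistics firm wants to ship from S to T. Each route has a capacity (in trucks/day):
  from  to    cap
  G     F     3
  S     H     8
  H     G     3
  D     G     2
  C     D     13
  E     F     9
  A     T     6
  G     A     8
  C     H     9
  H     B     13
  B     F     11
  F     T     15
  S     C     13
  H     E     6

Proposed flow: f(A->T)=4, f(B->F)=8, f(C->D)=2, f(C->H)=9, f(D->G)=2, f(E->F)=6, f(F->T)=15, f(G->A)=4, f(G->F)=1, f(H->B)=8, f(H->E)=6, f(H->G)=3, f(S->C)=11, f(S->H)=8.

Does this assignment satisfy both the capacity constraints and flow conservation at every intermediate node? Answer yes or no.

Yes

Every edge has 0 ≤ f(e) ≤ cap(e).
At each intermediate node, inflow equals outflow.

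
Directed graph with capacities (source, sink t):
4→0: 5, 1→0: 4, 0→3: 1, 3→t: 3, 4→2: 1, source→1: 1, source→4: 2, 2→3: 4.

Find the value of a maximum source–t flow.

Augment source→1→0→3→t: bottleneck 1. Total 1.
Augment source→4→2→3→t: bottleneck 1. Total 2.
No augmenting path remains in the residual graph.

2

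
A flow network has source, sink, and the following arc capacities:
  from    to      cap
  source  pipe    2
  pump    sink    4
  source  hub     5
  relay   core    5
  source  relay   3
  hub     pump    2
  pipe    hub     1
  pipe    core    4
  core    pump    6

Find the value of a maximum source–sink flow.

Augment source->hub->pump->sink: bottleneck 2. Total 2.
Augment source->pipe->core->pump->sink: bottleneck 2. Total 4.
No augmenting path remains in the residual graph.

4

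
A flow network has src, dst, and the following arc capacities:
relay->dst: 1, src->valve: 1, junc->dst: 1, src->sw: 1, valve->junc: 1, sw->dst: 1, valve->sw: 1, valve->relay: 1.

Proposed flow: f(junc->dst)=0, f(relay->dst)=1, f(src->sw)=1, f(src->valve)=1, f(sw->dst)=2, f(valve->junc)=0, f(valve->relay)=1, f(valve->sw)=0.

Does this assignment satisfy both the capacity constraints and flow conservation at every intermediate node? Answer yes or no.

Capacity violated on sw->dst: flow 2 > capacity 1.

No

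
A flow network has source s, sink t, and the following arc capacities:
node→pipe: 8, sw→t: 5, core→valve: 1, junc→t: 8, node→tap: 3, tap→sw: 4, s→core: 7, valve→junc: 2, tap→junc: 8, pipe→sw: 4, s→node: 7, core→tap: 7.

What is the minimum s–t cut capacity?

Max flow = 13 (via 5 augmenting paths).
In the residual at optimum, the set reachable from s is {core, junc, node, pipe, s, sw, tap, valve}.
Cut edges: junc→t (cap 8), sw→t (cap 5). Sum = 13.

13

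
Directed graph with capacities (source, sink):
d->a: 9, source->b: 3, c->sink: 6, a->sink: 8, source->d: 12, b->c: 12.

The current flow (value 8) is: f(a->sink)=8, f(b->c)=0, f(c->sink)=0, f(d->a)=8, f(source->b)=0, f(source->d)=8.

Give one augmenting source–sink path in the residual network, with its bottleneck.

source->b->c->sink, bottleneck 3

Residual along source->b->c->sink: source->b: 3, b->c: 12, c->sink: 6.
Bottleneck = min = 3.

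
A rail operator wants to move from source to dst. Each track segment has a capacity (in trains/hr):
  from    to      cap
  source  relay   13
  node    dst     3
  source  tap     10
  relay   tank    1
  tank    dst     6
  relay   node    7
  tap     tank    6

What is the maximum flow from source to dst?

Augment source->tap->tank->dst: bottleneck 6. Total 6.
Augment source->relay->node->dst: bottleneck 3. Total 9.
No augmenting path remains in the residual graph.

9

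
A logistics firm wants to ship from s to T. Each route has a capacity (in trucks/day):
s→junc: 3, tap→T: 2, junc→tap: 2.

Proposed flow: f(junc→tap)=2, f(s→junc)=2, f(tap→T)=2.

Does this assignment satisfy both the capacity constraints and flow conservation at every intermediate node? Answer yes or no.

Yes

Every edge has 0 ≤ f(e) ≤ cap(e).
At each intermediate node, inflow equals outflow.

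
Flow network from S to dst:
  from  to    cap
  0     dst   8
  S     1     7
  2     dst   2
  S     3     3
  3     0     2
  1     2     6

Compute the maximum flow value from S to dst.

Augment S→1→2→dst: bottleneck 2. Total 2.
Augment S→3→0→dst: bottleneck 2. Total 4.
No augmenting path remains in the residual graph.

4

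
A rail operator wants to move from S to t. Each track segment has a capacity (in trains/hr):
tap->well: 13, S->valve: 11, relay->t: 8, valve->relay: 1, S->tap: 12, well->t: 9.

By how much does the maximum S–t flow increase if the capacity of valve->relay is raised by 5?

Original max flow = 10.
After raising cap(valve->relay), augmenting paths through that edge carry 5 more units.
New max flow = 15. Increase = 5.

5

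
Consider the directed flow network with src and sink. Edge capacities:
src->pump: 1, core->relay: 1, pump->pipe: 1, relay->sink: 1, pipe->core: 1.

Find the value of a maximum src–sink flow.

Augment src->pump->pipe->core->relay->sink: bottleneck 1. Total 1.
No augmenting path remains in the residual graph.

1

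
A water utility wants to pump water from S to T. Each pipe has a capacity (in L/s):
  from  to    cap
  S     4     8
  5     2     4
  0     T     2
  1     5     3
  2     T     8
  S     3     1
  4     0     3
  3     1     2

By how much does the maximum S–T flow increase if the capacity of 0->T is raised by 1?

1

Original max flow = 3.
After raising cap(0->T), augmenting paths through that edge carry 1 more unit.
New max flow = 4. Increase = 1.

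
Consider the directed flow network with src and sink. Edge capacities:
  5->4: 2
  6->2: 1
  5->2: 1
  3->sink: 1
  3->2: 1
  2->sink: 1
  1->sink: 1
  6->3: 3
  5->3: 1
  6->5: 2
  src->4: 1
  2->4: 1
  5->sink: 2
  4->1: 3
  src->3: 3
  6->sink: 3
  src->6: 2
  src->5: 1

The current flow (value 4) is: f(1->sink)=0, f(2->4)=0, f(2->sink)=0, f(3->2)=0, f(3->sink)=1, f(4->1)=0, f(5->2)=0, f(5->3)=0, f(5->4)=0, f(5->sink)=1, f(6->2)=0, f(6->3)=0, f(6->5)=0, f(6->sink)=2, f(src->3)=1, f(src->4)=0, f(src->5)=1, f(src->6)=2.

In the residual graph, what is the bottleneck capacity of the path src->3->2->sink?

Residual capacities along the path: src->3: 2, 3->2: 1, 2->sink: 1.
Minimum is 1.

1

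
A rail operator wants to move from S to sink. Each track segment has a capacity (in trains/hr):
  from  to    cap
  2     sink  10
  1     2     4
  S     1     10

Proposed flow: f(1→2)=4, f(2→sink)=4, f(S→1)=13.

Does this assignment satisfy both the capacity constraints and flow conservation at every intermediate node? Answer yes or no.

Capacity violated on S→1: flow 13 > capacity 10.

No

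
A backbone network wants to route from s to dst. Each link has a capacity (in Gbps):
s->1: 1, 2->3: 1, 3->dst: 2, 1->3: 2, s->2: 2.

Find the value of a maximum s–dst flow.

2

Augment s->2->3->dst: bottleneck 1. Total 1.
Augment s->1->3->dst: bottleneck 1. Total 2.
No augmenting path remains in the residual graph.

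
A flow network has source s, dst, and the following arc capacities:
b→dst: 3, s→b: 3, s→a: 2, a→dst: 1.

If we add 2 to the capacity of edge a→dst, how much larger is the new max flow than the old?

1

Original max flow = 4.
After raising cap(a→dst), augmenting paths through that edge carry 1 more unit.
New max flow = 5. Increase = 1.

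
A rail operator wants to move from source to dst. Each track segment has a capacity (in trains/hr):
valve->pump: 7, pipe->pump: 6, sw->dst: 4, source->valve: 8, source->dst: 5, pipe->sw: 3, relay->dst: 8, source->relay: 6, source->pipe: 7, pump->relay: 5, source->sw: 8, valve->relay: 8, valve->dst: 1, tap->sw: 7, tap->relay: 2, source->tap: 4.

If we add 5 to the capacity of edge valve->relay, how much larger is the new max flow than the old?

0

Original max flow = 18.
Edge valve->relay does not cross the min cut (source side {pipe, pump, relay, source, sw, tap, valve}), so extra capacity there cannot help.
New max flow = 18. Increase = 0.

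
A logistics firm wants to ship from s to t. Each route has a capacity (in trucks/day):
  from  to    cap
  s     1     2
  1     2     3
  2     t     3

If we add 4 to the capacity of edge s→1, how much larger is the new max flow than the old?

Original max flow = 2.
After raising cap(s→1), augmenting paths through that edge carry 1 more unit.
New max flow = 3. Increase = 1.

1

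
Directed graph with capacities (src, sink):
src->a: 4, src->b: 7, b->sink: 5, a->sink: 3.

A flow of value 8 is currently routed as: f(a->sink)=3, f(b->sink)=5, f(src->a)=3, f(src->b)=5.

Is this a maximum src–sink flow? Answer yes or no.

Residual reachable from src: {a, b, src}; sink is not reachable.
Saturated cut: b->sink, a->sink with total capacity 8 = current flow value. Flow is maximum.

Yes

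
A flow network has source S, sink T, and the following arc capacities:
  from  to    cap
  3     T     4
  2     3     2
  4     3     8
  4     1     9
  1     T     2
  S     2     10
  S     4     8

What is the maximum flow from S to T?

Augment S→4→1→T: bottleneck 2. Total 2.
Augment S→4→3→T: bottleneck 4. Total 6.
No augmenting path remains in the residual graph.

6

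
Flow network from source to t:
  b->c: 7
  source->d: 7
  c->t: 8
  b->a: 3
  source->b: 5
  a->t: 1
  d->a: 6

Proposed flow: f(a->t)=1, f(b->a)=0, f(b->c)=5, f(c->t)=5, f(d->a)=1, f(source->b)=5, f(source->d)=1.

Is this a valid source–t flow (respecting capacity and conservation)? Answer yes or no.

Every edge has 0 ≤ f(e) ≤ cap(e).
At each intermediate node, inflow equals outflow.

Yes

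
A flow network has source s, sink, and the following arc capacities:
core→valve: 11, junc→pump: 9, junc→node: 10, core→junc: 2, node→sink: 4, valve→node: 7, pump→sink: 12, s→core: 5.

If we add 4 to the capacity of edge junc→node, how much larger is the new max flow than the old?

0

Original max flow = 5.
Edge junc→node does not cross the min cut (source side {s}), so extra capacity there cannot help.
New max flow = 5. Increase = 0.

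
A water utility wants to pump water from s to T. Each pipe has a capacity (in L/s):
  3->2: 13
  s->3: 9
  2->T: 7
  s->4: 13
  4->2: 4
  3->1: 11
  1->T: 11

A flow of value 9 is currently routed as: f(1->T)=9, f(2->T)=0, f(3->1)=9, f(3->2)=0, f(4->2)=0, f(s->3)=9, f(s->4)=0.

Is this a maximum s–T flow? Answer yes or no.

Residual path s->4->2->T has bottleneck 4 > 0.
Pushing 4 along it raises the flow to 13, so the given flow is not maximum.

No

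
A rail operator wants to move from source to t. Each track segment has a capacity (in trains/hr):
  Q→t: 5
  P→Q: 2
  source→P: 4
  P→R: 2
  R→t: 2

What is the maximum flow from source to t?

4

Augment source→P→R→t: bottleneck 2. Total 2.
Augment source→P→Q→t: bottleneck 2. Total 4.
No augmenting path remains in the residual graph.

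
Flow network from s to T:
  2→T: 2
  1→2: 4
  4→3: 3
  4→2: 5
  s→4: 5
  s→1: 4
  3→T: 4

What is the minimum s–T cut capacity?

5

Max flow = 5 (via 2 augmenting paths).
In the residual at optimum, the set reachable from s is {1, 2, 4, s}.
Cut edges: 4→3 (cap 3), 2→T (cap 2). Sum = 5.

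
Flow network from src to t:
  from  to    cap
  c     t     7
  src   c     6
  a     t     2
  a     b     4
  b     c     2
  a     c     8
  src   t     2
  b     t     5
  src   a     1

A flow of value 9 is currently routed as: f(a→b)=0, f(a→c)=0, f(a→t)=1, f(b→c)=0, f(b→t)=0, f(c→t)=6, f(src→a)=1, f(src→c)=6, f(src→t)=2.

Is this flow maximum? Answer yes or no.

Yes

Residual reachable from src: {src}; t is not reachable.
Saturated cut: src→a, src→c, src→t with total capacity 9 = current flow value. Flow is maximum.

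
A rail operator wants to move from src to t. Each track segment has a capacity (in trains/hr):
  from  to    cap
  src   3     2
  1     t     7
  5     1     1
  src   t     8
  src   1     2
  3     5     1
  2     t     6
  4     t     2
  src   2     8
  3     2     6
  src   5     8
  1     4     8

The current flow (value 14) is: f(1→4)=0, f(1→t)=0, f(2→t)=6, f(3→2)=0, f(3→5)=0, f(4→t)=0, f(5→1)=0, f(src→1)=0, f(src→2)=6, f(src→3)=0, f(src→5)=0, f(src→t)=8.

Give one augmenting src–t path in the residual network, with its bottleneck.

src→1→t, bottleneck 2

Residual along src→1→t: src→1: 2, 1→t: 7.
Bottleneck = min = 2.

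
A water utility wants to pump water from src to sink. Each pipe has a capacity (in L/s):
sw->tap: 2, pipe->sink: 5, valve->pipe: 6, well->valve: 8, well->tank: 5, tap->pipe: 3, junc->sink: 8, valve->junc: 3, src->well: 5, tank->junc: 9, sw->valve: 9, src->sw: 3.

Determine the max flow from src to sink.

Augment src->sw->tap->pipe->sink: bottleneck 2. Total 2.
Augment src->sw->valve->pipe->sink: bottleneck 1. Total 3.
Augment src->well->valve->pipe->sink: bottleneck 2. Total 5.
Augment src->well->valve->junc->sink: bottleneck 3. Total 8.
No augmenting path remains in the residual graph.

8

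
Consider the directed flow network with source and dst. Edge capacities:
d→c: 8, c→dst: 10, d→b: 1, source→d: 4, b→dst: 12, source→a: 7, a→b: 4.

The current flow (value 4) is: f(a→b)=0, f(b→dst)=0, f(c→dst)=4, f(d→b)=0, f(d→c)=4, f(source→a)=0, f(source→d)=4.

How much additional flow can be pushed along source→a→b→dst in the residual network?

Residual capacities along the path: source→a: 7, a→b: 4, b→dst: 12.
Minimum is 4.

4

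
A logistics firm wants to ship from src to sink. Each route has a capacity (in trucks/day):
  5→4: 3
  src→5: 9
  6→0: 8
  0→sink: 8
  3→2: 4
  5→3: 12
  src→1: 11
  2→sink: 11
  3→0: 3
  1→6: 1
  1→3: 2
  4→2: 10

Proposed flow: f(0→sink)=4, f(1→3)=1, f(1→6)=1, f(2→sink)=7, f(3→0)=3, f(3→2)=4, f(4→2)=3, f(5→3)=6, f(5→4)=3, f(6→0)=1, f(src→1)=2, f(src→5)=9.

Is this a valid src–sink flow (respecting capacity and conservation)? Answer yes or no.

Yes

Every edge has 0 ≤ f(e) ≤ cap(e).
At each intermediate node, inflow equals outflow.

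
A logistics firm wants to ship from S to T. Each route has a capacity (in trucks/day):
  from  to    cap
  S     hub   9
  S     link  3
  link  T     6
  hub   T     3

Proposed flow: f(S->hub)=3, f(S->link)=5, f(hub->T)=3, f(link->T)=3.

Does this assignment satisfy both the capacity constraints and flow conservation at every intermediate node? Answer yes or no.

Capacity violated on S->link: flow 5 > capacity 3.

No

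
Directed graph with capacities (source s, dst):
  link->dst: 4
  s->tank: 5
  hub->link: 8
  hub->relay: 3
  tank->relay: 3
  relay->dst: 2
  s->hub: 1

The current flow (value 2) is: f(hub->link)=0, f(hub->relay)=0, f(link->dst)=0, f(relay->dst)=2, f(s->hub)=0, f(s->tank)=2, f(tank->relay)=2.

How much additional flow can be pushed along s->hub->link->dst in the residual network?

1

Residual capacities along the path: s->hub: 1, hub->link: 8, link->dst: 4.
Minimum is 1.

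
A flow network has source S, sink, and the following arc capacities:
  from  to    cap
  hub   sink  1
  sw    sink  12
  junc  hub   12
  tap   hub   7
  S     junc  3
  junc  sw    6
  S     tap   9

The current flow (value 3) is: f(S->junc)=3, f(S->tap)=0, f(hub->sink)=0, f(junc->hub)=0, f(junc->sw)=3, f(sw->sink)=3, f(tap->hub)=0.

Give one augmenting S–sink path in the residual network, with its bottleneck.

S->tap->hub->sink, bottleneck 1

Residual along S->tap->hub->sink: S->tap: 9, tap->hub: 7, hub->sink: 1.
Bottleneck = min = 1.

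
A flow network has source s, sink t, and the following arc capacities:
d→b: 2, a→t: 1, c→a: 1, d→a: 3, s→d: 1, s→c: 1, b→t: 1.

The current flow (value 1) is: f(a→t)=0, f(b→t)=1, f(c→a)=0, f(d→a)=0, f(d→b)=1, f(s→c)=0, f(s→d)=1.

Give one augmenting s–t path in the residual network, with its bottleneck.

s→c→a→t, bottleneck 1

Residual along s→c→a→t: s→c: 1, c→a: 1, a→t: 1.
Bottleneck = min = 1.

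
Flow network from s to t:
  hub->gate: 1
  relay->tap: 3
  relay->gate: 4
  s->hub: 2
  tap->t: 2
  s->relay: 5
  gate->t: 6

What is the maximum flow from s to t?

Augment s->hub->gate->t: bottleneck 1. Total 1.
Augment s->relay->gate->t: bottleneck 4. Total 5.
Augment s->relay->tap->t: bottleneck 1. Total 6.
No augmenting path remains in the residual graph.

6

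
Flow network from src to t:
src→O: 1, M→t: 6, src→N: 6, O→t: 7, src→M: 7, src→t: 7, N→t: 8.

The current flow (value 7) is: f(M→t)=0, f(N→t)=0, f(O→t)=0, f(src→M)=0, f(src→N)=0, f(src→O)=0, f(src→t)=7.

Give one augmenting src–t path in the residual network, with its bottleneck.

src→N→t, bottleneck 6

Residual along src→N→t: src→N: 6, N→t: 8.
Bottleneck = min = 6.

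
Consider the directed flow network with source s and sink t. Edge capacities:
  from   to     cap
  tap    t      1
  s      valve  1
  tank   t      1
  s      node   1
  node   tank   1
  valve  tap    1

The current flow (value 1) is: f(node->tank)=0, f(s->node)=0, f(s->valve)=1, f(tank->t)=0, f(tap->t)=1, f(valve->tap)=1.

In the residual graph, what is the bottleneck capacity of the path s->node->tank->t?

Residual capacities along the path: s->node: 1, node->tank: 1, tank->t: 1.
Minimum is 1.

1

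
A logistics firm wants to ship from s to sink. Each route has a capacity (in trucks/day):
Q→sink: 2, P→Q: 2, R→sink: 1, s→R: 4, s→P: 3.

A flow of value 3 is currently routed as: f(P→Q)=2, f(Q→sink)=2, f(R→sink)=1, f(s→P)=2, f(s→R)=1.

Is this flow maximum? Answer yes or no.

Yes

Residual reachable from s: {P, R, s}; sink is not reachable.
Saturated cut: P→Q, R→sink with total capacity 3 = current flow value. Flow is maximum.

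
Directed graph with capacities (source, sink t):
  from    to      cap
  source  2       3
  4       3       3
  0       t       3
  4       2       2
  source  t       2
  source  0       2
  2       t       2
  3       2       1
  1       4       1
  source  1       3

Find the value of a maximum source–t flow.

6

Augment source→t: bottleneck 2. Total 2.
Augment source→2→t: bottleneck 2. Total 4.
Augment source→0→t: bottleneck 2. Total 6.
No augmenting path remains in the residual graph.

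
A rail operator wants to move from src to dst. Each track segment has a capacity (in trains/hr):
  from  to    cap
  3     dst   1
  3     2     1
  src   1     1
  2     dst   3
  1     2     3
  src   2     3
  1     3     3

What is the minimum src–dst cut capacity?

Max flow = 4 (via 2 augmenting paths).
In the residual at optimum, the set reachable from src is {src}.
Cut edges: src→1 (cap 1), src→2 (cap 3). Sum = 4.

4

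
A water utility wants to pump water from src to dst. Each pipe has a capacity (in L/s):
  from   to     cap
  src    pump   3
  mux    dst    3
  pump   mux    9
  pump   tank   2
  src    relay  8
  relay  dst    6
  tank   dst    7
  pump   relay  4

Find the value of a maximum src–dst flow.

Augment src->relay->dst: bottleneck 6. Total 6.
Augment src->pump->tank->dst: bottleneck 2. Total 8.
Augment src->pump->mux->dst: bottleneck 1. Total 9.
No augmenting path remains in the residual graph.

9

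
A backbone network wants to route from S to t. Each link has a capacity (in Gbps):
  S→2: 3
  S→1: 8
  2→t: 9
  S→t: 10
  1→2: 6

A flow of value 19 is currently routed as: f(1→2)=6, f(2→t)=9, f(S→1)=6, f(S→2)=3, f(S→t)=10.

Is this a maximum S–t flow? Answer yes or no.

Residual reachable from S: {1, S}; t is not reachable.
Saturated cut: S→2, S→t, 1→2 with total capacity 19 = current flow value. Flow is maximum.

Yes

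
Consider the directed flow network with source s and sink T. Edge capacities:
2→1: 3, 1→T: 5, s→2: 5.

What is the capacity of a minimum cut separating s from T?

Max flow = 3 (via 1 augmenting path).
In the residual at optimum, the set reachable from s is {2, s}.
Cut edges: 2→1 (cap 3). Sum = 3.

3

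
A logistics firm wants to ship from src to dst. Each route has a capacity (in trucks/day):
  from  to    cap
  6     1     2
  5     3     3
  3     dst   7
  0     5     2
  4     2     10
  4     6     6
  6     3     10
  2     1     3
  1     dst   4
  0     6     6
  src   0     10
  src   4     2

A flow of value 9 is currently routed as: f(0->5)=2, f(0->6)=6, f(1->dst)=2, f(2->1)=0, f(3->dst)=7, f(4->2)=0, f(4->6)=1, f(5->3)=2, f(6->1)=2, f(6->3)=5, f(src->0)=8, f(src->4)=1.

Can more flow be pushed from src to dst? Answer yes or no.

Residual path src->4->2->1->dst has bottleneck 1 > 0.
Pushing 1 along it raises the flow to 10, so the given flow is not maximum.

Yes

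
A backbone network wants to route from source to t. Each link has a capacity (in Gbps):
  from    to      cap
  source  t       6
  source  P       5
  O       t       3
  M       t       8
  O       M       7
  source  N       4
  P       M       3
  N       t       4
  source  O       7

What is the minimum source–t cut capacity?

20

Max flow = 20 (via 5 augmenting paths).
In the residual at optimum, the set reachable from source is {P, source}.
Cut edges: source→N (cap 4), source→O (cap 7), source→t (cap 6), P→M (cap 3). Sum = 20.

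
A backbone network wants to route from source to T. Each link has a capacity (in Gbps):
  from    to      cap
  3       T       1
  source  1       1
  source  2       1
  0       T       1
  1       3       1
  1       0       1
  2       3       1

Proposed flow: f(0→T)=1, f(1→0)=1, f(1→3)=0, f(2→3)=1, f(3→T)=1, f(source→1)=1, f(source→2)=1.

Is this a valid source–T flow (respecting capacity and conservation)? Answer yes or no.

Every edge has 0 ≤ f(e) ≤ cap(e).
At each intermediate node, inflow equals outflow.

Yes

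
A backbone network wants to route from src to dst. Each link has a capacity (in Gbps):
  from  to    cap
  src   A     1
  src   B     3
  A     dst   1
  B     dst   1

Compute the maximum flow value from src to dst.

Augment src->A->dst: bottleneck 1. Total 1.
Augment src->B->dst: bottleneck 1. Total 2.
No augmenting path remains in the residual graph.

2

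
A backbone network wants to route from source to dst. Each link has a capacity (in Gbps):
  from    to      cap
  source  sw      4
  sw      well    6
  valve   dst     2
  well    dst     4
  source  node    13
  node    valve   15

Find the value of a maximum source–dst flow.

Augment source->sw->well->dst: bottleneck 4. Total 4.
Augment source->node->valve->dst: bottleneck 2. Total 6.
No augmenting path remains in the residual graph.

6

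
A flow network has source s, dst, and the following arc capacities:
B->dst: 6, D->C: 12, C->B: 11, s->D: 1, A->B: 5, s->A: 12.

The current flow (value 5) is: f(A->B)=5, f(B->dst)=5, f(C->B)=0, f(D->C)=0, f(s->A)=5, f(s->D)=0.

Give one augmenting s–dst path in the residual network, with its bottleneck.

s->D->C->B->dst, bottleneck 1

Residual along s->D->C->B->dst: s->D: 1, D->C: 12, C->B: 11, B->dst: 1.
Bottleneck = min = 1.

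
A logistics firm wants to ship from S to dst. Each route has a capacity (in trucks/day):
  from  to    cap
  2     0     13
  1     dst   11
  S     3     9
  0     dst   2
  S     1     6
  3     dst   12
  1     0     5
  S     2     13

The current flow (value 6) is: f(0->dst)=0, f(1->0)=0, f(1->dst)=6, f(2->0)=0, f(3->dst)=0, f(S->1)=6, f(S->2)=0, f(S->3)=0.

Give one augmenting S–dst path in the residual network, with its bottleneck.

S->3->dst, bottleneck 9

Residual along S->3->dst: S->3: 9, 3->dst: 12.
Bottleneck = min = 9.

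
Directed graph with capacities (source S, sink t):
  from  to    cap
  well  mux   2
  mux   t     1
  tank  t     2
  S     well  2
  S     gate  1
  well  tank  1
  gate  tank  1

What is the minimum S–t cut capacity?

Max flow = 3 (via 3 augmenting paths).
In the residual at optimum, the set reachable from S is {S}.
Cut edges: S->well (cap 2), S->gate (cap 1). Sum = 3.

3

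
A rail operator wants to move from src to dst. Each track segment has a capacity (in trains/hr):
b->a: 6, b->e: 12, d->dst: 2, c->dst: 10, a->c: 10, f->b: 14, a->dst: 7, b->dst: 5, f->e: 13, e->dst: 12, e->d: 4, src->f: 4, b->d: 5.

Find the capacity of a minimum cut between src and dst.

4

Max flow = 4 (via 1 augmenting path).
In the residual at optimum, the set reachable from src is {src}.
Cut edges: src->f (cap 4). Sum = 4.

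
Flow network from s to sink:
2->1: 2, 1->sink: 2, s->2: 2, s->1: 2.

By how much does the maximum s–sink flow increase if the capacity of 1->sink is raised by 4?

Original max flow = 2.
After raising cap(1->sink), augmenting paths through that edge carry 2 more units.
New max flow = 4. Increase = 2.

2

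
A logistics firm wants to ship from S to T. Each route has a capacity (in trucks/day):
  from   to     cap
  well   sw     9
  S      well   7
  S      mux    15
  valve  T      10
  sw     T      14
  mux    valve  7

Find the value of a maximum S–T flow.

Augment S→well→sw→T: bottleneck 7. Total 7.
Augment S→mux→valve→T: bottleneck 7. Total 14.
No augmenting path remains in the residual graph.

14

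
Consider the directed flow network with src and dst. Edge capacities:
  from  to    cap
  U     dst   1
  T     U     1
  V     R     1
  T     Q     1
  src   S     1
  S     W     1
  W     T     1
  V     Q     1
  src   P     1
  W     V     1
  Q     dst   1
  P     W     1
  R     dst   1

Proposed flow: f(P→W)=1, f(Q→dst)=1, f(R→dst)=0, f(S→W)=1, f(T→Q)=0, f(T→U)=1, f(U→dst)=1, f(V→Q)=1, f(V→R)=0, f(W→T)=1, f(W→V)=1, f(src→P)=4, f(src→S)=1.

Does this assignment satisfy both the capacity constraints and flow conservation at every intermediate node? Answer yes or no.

Capacity violated on src→P: flow 4 > capacity 1.

No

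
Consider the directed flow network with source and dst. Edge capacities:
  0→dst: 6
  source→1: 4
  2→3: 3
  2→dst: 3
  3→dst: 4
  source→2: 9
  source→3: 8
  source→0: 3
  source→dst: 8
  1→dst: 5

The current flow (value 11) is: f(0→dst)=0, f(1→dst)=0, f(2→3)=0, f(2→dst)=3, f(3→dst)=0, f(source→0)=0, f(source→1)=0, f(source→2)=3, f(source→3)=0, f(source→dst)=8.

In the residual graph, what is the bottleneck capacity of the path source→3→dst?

4

Residual capacities along the path: source→3: 8, 3→dst: 4.
Minimum is 4.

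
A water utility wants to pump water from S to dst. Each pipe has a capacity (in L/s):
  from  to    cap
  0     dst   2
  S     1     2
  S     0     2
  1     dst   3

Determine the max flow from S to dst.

Augment S→1→dst: bottleneck 2. Total 2.
Augment S→0→dst: bottleneck 2. Total 4.
No augmenting path remains in the residual graph.

4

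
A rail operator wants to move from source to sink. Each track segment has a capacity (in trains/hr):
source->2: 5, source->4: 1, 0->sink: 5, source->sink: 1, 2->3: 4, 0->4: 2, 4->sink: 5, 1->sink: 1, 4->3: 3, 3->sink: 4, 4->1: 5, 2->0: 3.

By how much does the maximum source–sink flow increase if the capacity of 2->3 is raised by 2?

0

Original max flow = 7.
Edge 2->3 does not cross the min cut (source side {source}), so extra capacity there cannot help.
New max flow = 7. Increase = 0.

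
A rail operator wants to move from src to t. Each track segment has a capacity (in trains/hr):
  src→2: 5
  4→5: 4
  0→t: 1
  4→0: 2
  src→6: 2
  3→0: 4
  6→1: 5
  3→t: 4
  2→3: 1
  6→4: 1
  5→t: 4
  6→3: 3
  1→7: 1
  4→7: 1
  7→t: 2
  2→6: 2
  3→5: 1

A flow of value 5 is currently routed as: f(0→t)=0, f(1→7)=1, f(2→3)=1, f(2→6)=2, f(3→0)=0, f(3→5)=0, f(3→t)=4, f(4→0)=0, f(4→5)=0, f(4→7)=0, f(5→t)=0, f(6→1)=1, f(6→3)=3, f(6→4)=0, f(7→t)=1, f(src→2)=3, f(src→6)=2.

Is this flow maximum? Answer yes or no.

Yes

Residual reachable from src: {2, src}; t is not reachable.
Saturated cut: src→6, 2→6, 2→3 with total capacity 5 = current flow value. Flow is maximum.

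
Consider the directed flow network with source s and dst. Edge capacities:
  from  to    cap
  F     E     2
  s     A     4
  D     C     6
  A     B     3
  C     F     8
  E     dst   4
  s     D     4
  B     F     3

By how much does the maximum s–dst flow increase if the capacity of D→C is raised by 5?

Original max flow = 2.
Edge D→C does not cross the min cut (source side {A, B, C, D, F, s}), so extra capacity there cannot help.
New max flow = 2. Increase = 0.

0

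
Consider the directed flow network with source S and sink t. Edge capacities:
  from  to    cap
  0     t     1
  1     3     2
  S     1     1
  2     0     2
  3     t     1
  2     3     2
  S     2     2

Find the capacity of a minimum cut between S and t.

2

Max flow = 2 (via 2 augmenting paths).
In the residual at optimum, the set reachable from S is {0, 1, 2, 3, S}.
Cut edges: 3->t (cap 1), 0->t (cap 1). Sum = 2.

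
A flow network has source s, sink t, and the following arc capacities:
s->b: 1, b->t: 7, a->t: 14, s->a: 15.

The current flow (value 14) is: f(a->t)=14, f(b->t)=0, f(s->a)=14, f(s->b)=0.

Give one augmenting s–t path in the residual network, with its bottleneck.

Residual along s->b->t: s->b: 1, b->t: 7.
Bottleneck = min = 1.

s->b->t, bottleneck 1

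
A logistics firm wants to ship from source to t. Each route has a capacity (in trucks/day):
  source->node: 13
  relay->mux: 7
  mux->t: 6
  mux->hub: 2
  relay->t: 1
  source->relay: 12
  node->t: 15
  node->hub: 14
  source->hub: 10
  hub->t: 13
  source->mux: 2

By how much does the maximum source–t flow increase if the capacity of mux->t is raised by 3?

1

Original max flow = 32.
After raising cap(mux->t), augmenting paths through that edge carry 1 more unit.
New max flow = 33. Increase = 1.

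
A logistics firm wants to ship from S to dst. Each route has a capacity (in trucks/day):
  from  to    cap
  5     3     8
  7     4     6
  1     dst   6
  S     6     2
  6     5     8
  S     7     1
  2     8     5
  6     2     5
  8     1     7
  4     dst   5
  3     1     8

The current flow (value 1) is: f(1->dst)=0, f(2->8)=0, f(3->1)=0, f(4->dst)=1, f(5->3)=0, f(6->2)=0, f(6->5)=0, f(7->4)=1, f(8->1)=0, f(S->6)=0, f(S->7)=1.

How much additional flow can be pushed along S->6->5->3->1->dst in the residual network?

2

Residual capacities along the path: S->6: 2, 6->5: 8, 5->3: 8, 3->1: 8, 1->dst: 6.
Minimum is 2.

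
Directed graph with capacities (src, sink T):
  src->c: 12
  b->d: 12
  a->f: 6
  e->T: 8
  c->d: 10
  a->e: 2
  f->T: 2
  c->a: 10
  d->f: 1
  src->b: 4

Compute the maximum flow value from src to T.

4

Augment src->c->a->e->T: bottleneck 2. Total 2.
Augment src->c->a->f->T: bottleneck 2. Total 4.
No augmenting path remains in the residual graph.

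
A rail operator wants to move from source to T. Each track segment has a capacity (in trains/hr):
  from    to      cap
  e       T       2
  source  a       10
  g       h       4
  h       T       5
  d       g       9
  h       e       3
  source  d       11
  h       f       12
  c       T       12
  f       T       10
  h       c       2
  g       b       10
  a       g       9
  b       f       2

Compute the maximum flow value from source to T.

Augment source→d→g→h→T: bottleneck 4. Total 4.
Augment source→d→g→b→f→T: bottleneck 2. Total 6.
No augmenting path remains in the residual graph.

6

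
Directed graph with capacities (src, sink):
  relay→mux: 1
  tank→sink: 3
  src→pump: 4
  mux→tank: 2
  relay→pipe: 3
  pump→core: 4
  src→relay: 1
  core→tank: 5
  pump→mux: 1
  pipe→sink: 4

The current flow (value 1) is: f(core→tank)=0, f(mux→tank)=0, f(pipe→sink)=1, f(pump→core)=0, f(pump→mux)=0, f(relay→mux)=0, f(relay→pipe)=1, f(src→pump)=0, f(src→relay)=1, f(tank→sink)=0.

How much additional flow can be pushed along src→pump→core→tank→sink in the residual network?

Residual capacities along the path: src→pump: 4, pump→core: 4, core→tank: 5, tank→sink: 3.
Minimum is 3.

3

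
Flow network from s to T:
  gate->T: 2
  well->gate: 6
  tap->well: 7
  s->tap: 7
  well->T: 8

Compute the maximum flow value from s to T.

7

Augment s->tap->well->T: bottleneck 7. Total 7.
No augmenting path remains in the residual graph.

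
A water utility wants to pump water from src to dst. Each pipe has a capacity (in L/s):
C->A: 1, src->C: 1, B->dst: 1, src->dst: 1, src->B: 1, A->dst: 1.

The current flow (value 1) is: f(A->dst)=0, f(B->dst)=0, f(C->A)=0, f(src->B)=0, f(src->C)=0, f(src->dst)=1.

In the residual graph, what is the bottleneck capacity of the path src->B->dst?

Residual capacities along the path: src->B: 1, B->dst: 1.
Minimum is 1.

1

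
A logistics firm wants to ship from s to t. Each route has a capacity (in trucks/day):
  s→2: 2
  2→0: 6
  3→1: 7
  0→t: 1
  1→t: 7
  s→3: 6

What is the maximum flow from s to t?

7

Augment s→3→1→t: bottleneck 6. Total 6.
Augment s→2→0→t: bottleneck 1. Total 7.
No augmenting path remains in the residual graph.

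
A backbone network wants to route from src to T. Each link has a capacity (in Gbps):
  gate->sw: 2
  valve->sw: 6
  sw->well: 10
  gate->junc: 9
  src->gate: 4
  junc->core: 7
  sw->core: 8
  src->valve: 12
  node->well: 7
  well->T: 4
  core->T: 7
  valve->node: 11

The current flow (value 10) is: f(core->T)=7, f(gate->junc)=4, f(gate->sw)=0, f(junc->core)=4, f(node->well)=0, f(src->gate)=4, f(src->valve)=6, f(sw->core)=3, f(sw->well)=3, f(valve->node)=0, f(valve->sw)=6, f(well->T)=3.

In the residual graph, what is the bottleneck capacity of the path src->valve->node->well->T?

Residual capacities along the path: src->valve: 6, valve->node: 11, node->well: 7, well->T: 1.
Minimum is 1.

1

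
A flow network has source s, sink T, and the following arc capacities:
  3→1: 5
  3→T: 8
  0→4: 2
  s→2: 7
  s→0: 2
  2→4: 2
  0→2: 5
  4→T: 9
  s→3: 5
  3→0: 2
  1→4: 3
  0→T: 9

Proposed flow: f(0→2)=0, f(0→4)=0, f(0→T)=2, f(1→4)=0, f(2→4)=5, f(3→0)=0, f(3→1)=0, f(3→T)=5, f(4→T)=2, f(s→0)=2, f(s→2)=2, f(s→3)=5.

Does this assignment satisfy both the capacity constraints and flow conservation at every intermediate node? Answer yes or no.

Capacity violated on 2→4: flow 5 > capacity 2.

No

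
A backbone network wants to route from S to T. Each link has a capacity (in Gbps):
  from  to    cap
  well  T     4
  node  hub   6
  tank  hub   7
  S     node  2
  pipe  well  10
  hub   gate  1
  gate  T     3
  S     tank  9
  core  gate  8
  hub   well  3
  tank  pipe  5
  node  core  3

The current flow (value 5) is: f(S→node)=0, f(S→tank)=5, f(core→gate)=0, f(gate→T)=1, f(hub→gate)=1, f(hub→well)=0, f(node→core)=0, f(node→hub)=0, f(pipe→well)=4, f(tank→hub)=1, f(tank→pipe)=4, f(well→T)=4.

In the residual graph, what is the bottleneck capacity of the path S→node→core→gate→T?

2

Residual capacities along the path: S→node: 2, node→core: 3, core→gate: 8, gate→T: 2.
Minimum is 2.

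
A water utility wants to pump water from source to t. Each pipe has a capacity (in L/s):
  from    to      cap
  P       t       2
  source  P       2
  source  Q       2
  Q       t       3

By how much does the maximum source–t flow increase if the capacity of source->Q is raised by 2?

Original max flow = 4.
After raising cap(source->Q), augmenting paths through that edge carry 1 more unit.
New max flow = 5. Increase = 1.

1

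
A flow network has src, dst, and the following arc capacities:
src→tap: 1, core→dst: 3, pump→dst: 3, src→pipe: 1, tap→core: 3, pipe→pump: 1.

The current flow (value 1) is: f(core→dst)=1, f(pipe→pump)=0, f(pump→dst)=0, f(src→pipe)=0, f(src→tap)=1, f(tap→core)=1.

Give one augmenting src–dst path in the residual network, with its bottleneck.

Residual along src→pipe→pump→dst: src→pipe: 1, pipe→pump: 1, pump→dst: 3.
Bottleneck = min = 1.

src→pipe→pump→dst, bottleneck 1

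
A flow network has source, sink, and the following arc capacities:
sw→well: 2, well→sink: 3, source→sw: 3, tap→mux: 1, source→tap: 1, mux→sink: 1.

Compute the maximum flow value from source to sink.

Augment source→tap→mux→sink: bottleneck 1. Total 1.
Augment source→sw→well→sink: bottleneck 2. Total 3.
No augmenting path remains in the residual graph.

3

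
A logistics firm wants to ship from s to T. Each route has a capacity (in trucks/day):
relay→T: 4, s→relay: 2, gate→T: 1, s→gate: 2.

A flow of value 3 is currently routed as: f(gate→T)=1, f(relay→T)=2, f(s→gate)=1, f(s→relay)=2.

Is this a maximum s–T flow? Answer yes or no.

Residual reachable from s: {gate, s}; T is not reachable.
Saturated cut: s→relay, gate→T with total capacity 3 = current flow value. Flow is maximum.

Yes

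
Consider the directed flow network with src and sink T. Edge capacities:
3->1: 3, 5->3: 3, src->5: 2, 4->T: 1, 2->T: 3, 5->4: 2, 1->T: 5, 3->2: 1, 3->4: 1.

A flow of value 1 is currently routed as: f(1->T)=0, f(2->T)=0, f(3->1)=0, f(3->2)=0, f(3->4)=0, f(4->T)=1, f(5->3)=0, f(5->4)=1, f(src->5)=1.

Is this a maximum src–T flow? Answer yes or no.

No

Residual path src->5->3->2->T has bottleneck 1 > 0.
Pushing 1 along it raises the flow to 2, so the given flow is not maximum.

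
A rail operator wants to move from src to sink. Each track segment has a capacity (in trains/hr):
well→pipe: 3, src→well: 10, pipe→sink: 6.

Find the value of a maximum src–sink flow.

Augment src→well→pipe→sink: bottleneck 3. Total 3.
No augmenting path remains in the residual graph.

3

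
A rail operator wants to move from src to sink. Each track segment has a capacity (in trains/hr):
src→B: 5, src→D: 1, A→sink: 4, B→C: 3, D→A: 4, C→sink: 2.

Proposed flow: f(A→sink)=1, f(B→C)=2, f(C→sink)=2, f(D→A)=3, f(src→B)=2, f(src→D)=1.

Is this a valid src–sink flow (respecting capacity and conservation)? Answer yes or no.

Conservation fails at D: inflow 1 ≠ outflow 3.

No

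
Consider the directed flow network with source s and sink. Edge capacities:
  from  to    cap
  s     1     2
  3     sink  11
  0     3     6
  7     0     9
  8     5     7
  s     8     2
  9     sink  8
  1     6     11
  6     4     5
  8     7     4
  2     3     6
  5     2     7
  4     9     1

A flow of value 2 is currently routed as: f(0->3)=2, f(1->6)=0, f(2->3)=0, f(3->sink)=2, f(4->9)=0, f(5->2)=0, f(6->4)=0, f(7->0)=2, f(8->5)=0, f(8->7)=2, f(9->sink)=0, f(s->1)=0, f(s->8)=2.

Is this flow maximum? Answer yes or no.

Residual path s->1->6->4->9->sink has bottleneck 1 > 0.
Pushing 1 along it raises the flow to 3, so the given flow is not maximum.

No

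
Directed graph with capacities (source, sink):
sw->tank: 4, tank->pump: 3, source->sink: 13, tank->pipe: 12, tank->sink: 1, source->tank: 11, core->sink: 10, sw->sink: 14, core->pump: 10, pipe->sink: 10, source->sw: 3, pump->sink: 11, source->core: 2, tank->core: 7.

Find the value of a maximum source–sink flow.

29

Augment source->sink: bottleneck 13. Total 13.
Augment source->sw->sink: bottleneck 3. Total 16.
Augment source->tank->sink: bottleneck 1. Total 17.
Augment source->core->sink: bottleneck 2. Total 19.
Augment source->tank->core->sink: bottleneck 7. Total 26.
Augment source->tank->pipe->sink: bottleneck 3. Total 29.
No augmenting path remains in the residual graph.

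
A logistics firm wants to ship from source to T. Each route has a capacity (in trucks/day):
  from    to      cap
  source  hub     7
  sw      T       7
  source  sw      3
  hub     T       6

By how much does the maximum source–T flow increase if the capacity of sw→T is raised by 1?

Original max flow = 9.
Edge sw→T does not cross the min cut (source side {hub, source}), so extra capacity there cannot help.
New max flow = 9. Increase = 0.

0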